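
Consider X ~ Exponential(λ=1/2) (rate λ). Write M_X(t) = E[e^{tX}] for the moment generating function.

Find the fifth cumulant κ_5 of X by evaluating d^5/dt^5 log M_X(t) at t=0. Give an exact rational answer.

M_X(t) = 1/(2*(1/2 - t))
K_X(t) = log M_X(t) = -log(1/2 - t) - log(2)
D^5[K](t) = -768/(32*t^5 - 80*t^4 + 80*t^3 - 40*t^2 + 10*t - 1)

κ_5 = D^5[K](0) = 768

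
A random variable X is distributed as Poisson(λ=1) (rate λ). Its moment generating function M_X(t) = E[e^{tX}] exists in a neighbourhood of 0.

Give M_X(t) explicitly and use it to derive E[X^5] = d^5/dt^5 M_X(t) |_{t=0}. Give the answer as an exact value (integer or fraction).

M_X(t) = e^(e^(t) - 1)
M′(t) = e^(-1)*e^(t)*e^(e^(t))
M′′(t) = (e^(2*t)*e^(e^(t)) + e^(t)*e^(e^(t)))*e^(-1)
M′′′(t) = (e^(3*t)*e^(e^(t)) + 3*e^(2*t)*e^(e^(t)) + e^(t)*e^(e^(t)))*e^(-1)
M′′′′(t) = (e^(4*t)*e^(e^(t)) + 6*e^(3*t)*e^(e^(t)) + 7*e^(2*t)*e^(e^(t)) + e^(t)*e^(e^(t)))*e^(-1)
M′′′′′(t) = (e^(5*t)*e^(e^(t)) + 10*e^(4*t)*e^(e^(t)) + 25*e^(3*t)*e^(e^(t)) + 15*e^(2*t)*e^(e^(t)) + e^(t)*e^(e^(t)))*e^(-1)

E[X^5] = M′′′′′(0) = 52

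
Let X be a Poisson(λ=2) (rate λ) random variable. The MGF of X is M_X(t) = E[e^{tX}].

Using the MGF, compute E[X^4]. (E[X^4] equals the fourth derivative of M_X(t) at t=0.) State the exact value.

M_X(t) = e^(2*e^(t) - 2)
dM/dt = 2*e^(-2)*e^(t)*e^(2*e^(t))
d^2M/dt^2 = (4*e^(2*t)*e^(2*e^(t)) + 2*e^(t)*e^(2*e^(t)))*e^(-2)
d^3M/dt^3 = (8*e^(3*t)*e^(2*e^(t)) + 12*e^(2*t)*e^(2*e^(t)) + 2*e^(t)*e^(2*e^(t)))*e^(-2)
d^4M/dt^4 = (16*e^(4*t)*e^(2*e^(t)) + 48*e^(3*t)*e^(2*e^(t)) + 28*e^(2*t)*e^(2*e^(t)) + 2*e^(t)*e^(2*e^(t)))*e^(-2)

E[X^4] = d^4M/dt^4 |_{t=0} = 94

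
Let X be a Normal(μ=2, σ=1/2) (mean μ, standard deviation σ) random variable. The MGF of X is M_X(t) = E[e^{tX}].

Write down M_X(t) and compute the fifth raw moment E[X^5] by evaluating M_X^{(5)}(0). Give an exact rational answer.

E[X^5] = M^(5)(0) = 431/8

M_X(t) = e^(t^2/8 + 2*t)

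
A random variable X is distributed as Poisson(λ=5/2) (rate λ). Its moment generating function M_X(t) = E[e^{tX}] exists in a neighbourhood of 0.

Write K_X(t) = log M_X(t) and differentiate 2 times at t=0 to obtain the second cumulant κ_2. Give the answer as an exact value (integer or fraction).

κ_2 = d^2K/dt^2 |_{t=0} = 5/2

M_X(t) = e^(5*e^(t)/2 - 5/2)
K_X(t) = log M_X(t) = 5*e^(t)/2 - 5/2
dK/dt = 5*e^(t)/2
d^2K/dt^2 = 5*e^(t)/2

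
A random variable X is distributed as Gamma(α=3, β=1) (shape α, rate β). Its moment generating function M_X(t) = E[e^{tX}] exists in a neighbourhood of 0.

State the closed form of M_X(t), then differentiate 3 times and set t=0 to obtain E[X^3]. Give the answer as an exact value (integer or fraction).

E[X^3] = d^3M/dt^3 |_{t=0} = 60

M_X(t) = (1 - t)^(-3)
dM/dt = 3/(t^4 - 4*t^3 + 6*t^2 - 4*t + 1)
d^2M/dt^2 = -12/(t^5 - 5*t^4 + 10*t^3 - 10*t^2 + 5*t - 1)
d^3M/dt^3 = 60/(t^6 - 6*t^5 + 15*t^4 - 20*t^3 + 15*t^2 - 6*t + 1)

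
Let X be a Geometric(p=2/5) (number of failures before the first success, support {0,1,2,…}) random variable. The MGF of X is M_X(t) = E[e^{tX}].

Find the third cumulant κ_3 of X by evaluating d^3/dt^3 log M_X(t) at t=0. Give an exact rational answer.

M_X(t) = 2/(5*(1 - 3*e^(t)/5))
K_X(t) = log M_X(t) = -log(1 - 3*e^(t)/5) - log(5) + log(2)
K^(3)(t) = (-45*e^(2*t) - 75*e^(t))/(27*e^(3*t) - 135*e^(2*t) + 225*e^(t) - 125)

κ_3 = K^(3)(0) = 15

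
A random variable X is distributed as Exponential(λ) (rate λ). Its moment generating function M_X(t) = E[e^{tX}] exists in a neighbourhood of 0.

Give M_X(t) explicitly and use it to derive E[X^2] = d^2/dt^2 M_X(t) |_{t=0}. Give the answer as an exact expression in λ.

E[X^2] = M′′(0) = 2/λ^2

M_X(t) = λ/(λ - t)
M′(t) = λ/(λ^2 - 2*λ*t + t^2)
M′′(t) = -2*λ/(-λ^3 + 3*λ^2*t - 3*λ*t^2 + t^3)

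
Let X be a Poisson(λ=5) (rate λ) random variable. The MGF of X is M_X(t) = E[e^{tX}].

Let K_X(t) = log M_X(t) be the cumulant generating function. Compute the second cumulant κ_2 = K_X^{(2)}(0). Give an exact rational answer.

M_X(t) = e^(5*e^(t) - 5)
K_X(t) = log M_X(t) = 5*e^(t) - 5
D^2[K](t) = 5*e^(t)

κ_2 = D^2[K](0) = 5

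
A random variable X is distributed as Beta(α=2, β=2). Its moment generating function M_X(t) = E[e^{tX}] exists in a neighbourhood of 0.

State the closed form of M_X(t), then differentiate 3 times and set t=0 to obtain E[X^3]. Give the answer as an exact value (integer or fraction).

M_X(t) = ₁F₁(2; 4; t)
M^(3)(t) = ₁F₁(5; 7; t)/5

E[X^3] = M^(3)(0) = 1/5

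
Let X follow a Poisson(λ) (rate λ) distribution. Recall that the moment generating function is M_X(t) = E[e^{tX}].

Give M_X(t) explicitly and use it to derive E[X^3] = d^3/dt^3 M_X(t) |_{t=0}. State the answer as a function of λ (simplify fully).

E[X^3] = D^3[M](0) = λ*(λ^2 + 3*λ + 1)

M_X(t) = e^(λ*(e^(t) - 1))
D^3[M](t) = (λ^3*e^(3*t)*e^(λ*e^(t)) + 3*λ^2*e^(2*t)*e^(λ*e^(t)) + λ*e^(t)*e^(λ*e^(t)))*e^(-λ)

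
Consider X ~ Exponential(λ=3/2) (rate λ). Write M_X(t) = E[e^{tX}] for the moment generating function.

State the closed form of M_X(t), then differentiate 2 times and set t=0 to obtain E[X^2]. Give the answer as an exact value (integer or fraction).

M_X(t) = 3/(2*(3/2 - t))
dM/dt = 6/(4*t^2 - 12*t + 9)
d^2M/dt^2 = -24/(8*t^3 - 36*t^2 + 54*t - 27)

E[X^2] = d^2M/dt^2 |_{t=0} = 8/9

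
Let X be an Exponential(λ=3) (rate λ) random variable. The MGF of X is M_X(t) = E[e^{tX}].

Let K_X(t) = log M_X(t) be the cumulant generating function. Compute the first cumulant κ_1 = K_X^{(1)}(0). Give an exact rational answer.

κ_1 = K^(1)(0) = 1/3

M_X(t) = 3/(3 - t)
K_X(t) = log M_X(t) = -log(3 - t) + log(3)
K^(1)(t) = -1/(t - 3)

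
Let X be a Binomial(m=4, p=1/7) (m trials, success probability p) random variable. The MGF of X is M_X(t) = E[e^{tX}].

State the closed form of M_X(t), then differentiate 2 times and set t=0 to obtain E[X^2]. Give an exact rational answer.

M_X(t) = (e^(t)/7 + 6/7)^4
D^2[M](t) = 16*e^(4*t)/2401 + 216*e^(3*t)/2401 + 864*e^(2*t)/2401 + 864*e^(t)/2401

E[X^2] = D^2[M](0) = 40/49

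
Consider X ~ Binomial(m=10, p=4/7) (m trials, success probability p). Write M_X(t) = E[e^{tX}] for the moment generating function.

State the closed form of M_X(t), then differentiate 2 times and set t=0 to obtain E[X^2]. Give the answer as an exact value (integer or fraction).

E[X^2] = D^2[M](0) = 1720/49

M_X(t) = (4*e^(t)/7 + 3/7)^10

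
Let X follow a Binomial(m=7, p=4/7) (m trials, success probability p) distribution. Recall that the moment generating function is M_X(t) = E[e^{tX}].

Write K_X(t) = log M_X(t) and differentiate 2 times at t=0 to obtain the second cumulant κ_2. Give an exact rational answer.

M_X(t) = (4*e^(t)/7 + 3/7)^7
K_X(t) = log M_X(t) = 7*log(4*e^(t)/7 + 3/7)
D^2[K](t) = 84*e^(t)/(16*e^(2*t) + 24*e^(t) + 9)

κ_2 = D^2[K](0) = 12/7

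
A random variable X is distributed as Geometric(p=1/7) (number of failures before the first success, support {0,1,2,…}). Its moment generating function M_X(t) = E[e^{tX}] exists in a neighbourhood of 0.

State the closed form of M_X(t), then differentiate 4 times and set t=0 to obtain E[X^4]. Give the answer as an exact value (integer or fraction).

M_X(t) = 1/(7*(1 - 6*e^(t)/7))
dM/dt = 6*e^(t)/(36*e^(2*t) - 84*e^(t) + 49)
d^2M/dt^2 = (-36*e^(2*t) - 42*e^(t))/(216*e^(3*t) - 756*e^(2*t) + 882*e^(t) - 343)
d^3M/dt^3 = (216*e^(3*t) + 1008*e^(2*t) + 294*e^(t))/(1296*e^(4*t) - 6048*e^(3*t) + 10584*e^(2*t) - 8232*e^(t) + 2401)
d^4M/dt^4 = (-1296*e^(4*t) - 16632*e^(3*t) - 19404*e^(2*t) - 2058*e^(t))/(7776*e^(5*t) - 45360*e^(4*t) + 105840*e^(3*t) - 123480*e^(2*t) + 72030*e^(t) - 16807)

E[X^4] = d^4M/dt^4 |_{t=0} = 39390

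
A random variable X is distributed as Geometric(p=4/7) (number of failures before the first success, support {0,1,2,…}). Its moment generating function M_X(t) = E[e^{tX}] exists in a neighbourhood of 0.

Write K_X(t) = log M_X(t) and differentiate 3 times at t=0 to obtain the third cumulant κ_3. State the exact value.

M_X(t) = 4/(7*(1 - 3*e^(t)/7))
K_X(t) = log M_X(t) = -log(1 - 3*e^(t)/7) - log(7) + 2*log(2)
D^3[K](t) = (-63*e^(2*t) - 147*e^(t))/(27*e^(3*t) - 189*e^(2*t) + 441*e^(t) - 343)

κ_3 = D^3[K](0) = 105/32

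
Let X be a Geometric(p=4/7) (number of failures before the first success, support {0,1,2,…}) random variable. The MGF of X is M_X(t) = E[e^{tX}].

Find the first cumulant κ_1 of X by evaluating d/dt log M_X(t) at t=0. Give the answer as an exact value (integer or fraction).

M_X(t) = 4/(7*(1 - 3*e^(t)/7))
K_X(t) = log M_X(t) = -log(1 - 3*e^(t)/7) - log(7) + 2*log(2)
K′(t) = -3*e^(t)/(3*e^(t) - 7)

κ_1 = K′(0) = 3/4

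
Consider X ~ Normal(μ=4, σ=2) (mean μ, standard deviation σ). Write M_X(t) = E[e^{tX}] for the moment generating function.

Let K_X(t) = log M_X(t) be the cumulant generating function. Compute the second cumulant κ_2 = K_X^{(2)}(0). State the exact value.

κ_2 = K^(2)(0) = 4

M_X(t) = e^(2*t^2 + 4*t)
K_X(t) = log M_X(t) = 2*t^2 + 4*t
K^(2)(t) = 4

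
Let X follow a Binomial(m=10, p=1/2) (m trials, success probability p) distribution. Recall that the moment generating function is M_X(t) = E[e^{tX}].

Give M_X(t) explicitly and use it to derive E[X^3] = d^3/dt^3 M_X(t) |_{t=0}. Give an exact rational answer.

E[X^3] = M′′′(0) = 325/2

M_X(t) = (e^(t)/2 + 1/2)^10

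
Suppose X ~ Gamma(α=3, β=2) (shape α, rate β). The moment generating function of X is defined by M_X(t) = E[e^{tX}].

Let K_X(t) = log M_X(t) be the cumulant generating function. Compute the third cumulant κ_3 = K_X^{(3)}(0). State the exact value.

κ_3 = d^3K/dt^3 |_{t=0} = 3/4

M_X(t) = 8/(2 - t)^3
K_X(t) = log M_X(t) = -3*log(2 - t) + 3*log(2)
dK/dt = -3/(t - 2)
d^2K/dt^2 = 3/(t^2 - 4*t + 4)
d^3K/dt^3 = -6/(t^3 - 6*t^2 + 12*t - 8)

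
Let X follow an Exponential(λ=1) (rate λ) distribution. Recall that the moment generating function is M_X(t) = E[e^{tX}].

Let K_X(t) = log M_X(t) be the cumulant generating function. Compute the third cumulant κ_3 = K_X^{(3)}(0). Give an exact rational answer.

κ_3 = K′′′(0) = 2

M_X(t) = 1/(1 - t)
K_X(t) = log M_X(t) = -log(1 - t)
K′(t) = -1/(t - 1)
K′′(t) = 1/(t^2 - 2*t + 1)
K′′′(t) = -2/(t^3 - 3*t^2 + 3*t - 1)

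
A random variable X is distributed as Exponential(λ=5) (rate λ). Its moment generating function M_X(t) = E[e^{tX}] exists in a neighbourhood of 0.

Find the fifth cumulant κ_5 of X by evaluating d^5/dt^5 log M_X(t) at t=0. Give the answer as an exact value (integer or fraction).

M_X(t) = 5/(5 - t)
K_X(t) = log M_X(t) = -log(5 - t) + log(5)
D^5[K](t) = -24/(t^5 - 25*t^4 + 250*t^3 - 1250*t^2 + 3125*t - 3125)

κ_5 = D^5[K](0) = 24/3125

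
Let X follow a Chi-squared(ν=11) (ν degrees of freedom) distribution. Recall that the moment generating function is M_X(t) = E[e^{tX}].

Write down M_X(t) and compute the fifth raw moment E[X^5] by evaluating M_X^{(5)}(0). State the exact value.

E[X^5] = d^5M/dt^5 |_{t=0} = 692835

M_X(t) = (1 - 2*t)^(-11/2)
dM/dt = 11/(64*t^6*√(1 - 2*t) - 192*t^5*√(1 - 2*t) + 240*t^4*√(1 - 2*t) - 160*t^3*√(1 - 2*t) + 60*t^2*√(1 - 2*t) - 12*t*√(1 - 2*t) + √(1 - 2*t))
d^2M/dt^2 = -143/(128*t^7*√(1 - 2*t) - 448*t^6*√(1 - 2*t) + 672*t^5*√(1 - 2*t) - 560*t^4*√(1 - 2*t) + 280*t^3*√(1 - 2*t) - 84*t^2*√(1 - 2*t) + 14*t*√(1 - 2*t) - √(1 - 2*t))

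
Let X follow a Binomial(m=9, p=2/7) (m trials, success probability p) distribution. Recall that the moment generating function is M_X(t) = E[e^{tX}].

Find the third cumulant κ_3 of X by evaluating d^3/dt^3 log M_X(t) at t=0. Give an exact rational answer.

M_X(t) = (2*e^(t)/7 + 5/7)^9
K_X(t) = log M_X(t) = 9*log(2*e^(t)/7 + 5/7)
dK/dt = 18*e^(t)/(2*e^(t) + 5)
d^2K/dt^2 = 90*e^(t)/(4*e^(2*t) + 20*e^(t) + 25)
d^3K/dt^3 = (-180*e^(2*t) + 450*e^(t))/(8*e^(3*t) + 60*e^(2*t) + 150*e^(t) + 125)

κ_3 = d^3K/dt^3 |_{t=0} = 270/343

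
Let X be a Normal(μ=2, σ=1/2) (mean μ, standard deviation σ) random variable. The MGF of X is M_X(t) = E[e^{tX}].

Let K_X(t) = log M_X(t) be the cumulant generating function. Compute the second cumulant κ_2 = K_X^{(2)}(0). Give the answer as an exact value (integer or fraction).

M_X(t) = e^(t^2/8 + 2*t)
K_X(t) = log M_X(t) = t^2/8 + 2*t
K′(t) = t/4 + 2
K′′(t) = 1/4

κ_2 = K′′(0) = 1/4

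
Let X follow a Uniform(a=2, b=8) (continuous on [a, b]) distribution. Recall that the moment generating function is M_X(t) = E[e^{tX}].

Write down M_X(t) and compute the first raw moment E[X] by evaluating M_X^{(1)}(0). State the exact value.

M_X(t) = (e^(8*t) - e^(2*t))/(6*t)
D[M](t) = (8*t*e^(8*t) - 2*t*e^(2*t) - e^(8*t) + e^(2*t))/(6*t^2)

E[X] = D[M](0) = 5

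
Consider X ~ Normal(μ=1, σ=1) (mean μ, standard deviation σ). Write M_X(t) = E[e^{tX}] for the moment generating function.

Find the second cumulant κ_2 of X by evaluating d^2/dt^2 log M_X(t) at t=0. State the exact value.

M_X(t) = e^(t^2/2 + t)
K_X(t) = log M_X(t) = t^2/2 + t
K^(2)(t) = 1

κ_2 = K^(2)(0) = 1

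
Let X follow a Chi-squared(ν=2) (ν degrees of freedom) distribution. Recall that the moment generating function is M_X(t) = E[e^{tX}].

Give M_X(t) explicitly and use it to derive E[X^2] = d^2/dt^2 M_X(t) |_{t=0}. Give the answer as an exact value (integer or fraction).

M_X(t) = 1/(1 - 2*t)
dM/dt = 2/(4*t^2 - 4*t + 1)
d^2M/dt^2 = -8/(8*t^3 - 12*t^2 + 6*t - 1)

E[X^2] = d^2M/dt^2 |_{t=0} = 8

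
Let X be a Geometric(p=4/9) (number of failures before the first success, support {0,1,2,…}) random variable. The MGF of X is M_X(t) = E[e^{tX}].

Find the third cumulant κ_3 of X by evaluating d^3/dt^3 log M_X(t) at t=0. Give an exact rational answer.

κ_3 = K′′′(0) = 315/32

M_X(t) = 4/(9*(1 - 5*e^(t)/9))
K_X(t) = log M_X(t) = -log(1 - 5*e^(t)/9) - 2*log(3) + 2*log(2)
K′(t) = -5*e^(t)/(5*e^(t) - 9)
K′′(t) = 45*e^(t)/(25*e^(2*t) - 90*e^(t) + 81)
K′′′(t) = (-225*e^(2*t) - 405*e^(t))/(125*e^(3*t) - 675*e^(2*t) + 1215*e^(t) - 729)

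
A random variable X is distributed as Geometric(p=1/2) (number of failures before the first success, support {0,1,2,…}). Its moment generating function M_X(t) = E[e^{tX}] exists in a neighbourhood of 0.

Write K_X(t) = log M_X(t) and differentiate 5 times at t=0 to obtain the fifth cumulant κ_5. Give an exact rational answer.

M_X(t) = 1/(2*(1 - e^(t)/2))
K_X(t) = log M_X(t) = -log(1 - e^(t)/2) - log(2)
K′(t) = -e^(t)/(e^(t) - 2)
K′′(t) = 2*e^(t)/(e^(2*t) - 4*e^(t) + 4)
K′′′(t) = (-2*e^(2*t) - 4*e^(t))/(e^(3*t) - 6*e^(2*t) + 12*e^(t) - 8)
K′′′′(t) = (2*e^(3*t) + 16*e^(2*t) + 8*e^(t))/(e^(4*t) - 8*e^(3*t) + 24*e^(2*t) - 32*e^(t) + 16)
K′′′′′(t) = (-2*e^(4*t) - 44*e^(3*t) - 88*e^(2*t) - 16*e^(t))/(e^(5*t) - 10*e^(4*t) + 40*e^(3*t) - 80*e^(2*t) + 80*e^(t) - 32)

κ_5 = K′′′′′(0) = 150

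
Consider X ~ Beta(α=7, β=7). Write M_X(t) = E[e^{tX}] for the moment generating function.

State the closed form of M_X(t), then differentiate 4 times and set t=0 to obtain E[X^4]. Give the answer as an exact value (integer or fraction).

M_X(t) = ₁F₁(7; 14; t)
M′(t) = ₁F₁(8; 15; t)/2
M′′(t) = 4*₁F₁(9; 16; t)/15
M′′′(t) = 3*₁F₁(10; 17; t)/20
M′′′′(t) = 3*₁F₁(11; 18; t)/34

E[X^4] = M′′′′(0) = 3/34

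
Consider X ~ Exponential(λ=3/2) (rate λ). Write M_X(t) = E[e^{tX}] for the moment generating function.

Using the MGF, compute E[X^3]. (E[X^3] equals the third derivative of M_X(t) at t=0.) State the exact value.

M_X(t) = 3/(2*(3/2 - t))
M^(3)(t) = 144/(16*t^4 - 96*t^3 + 216*t^2 - 216*t + 81)

E[X^3] = M^(3)(0) = 16/9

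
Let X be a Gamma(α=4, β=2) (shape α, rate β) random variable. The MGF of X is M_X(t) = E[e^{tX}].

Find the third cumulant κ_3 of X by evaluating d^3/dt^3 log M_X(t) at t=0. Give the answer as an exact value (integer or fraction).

M_X(t) = 16/(2 - t)^4
K_X(t) = log M_X(t) = -4*log(2 - t) + 4*log(2)
dK/dt = -4/(t - 2)
d^2K/dt^2 = 4/(t^2 - 4*t + 4)
d^3K/dt^3 = -8/(t^3 - 6*t^2 + 12*t - 8)

κ_3 = d^3K/dt^3 |_{t=0} = 1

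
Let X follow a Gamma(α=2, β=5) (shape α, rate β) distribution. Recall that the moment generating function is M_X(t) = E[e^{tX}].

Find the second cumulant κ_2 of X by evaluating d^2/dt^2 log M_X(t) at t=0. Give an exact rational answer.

M_X(t) = 25/(5 - t)^2
K_X(t) = log M_X(t) = -2*log(5 - t) + 2*log(5)
K^(2)(t) = 2/(t^2 - 10*t + 25)

κ_2 = K^(2)(0) = 2/25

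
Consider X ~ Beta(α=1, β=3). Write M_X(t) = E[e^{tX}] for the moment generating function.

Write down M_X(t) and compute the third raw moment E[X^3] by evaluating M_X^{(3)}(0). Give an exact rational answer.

E[X^3] = d^3M/dt^3 |_{t=0} = 1/20

M_X(t) = ₁F₁(1; 4; t)
dM/dt = ₁F₁(2; 5; t)/4
d^2M/dt^2 = ₁F₁(3; 6; t)/10
d^3M/dt^3 = ₁F₁(4; 7; t)/20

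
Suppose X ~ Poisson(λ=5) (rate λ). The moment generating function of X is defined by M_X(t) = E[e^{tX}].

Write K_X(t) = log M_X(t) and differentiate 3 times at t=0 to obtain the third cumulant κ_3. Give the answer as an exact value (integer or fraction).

M_X(t) = e^(5*e^(t) - 5)
K_X(t) = log M_X(t) = 5*e^(t) - 5
dK/dt = 5*e^(t)
d^2K/dt^2 = 5*e^(t)
d^3K/dt^3 = 5*e^(t)

κ_3 = d^3K/dt^3 |_{t=0} = 5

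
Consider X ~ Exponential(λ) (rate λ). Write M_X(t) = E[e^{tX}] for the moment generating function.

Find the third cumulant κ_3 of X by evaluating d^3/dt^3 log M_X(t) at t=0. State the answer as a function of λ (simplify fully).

κ_3 = K^(3)(0) = 2/λ^3

M_X(t) = λ/(λ - t)
K_X(t) = log M_X(t) = log(λ) - log(λ - t)
K^(3)(t) = -2/(-λ^3 + 3*λ^2*t - 3*λ*t^2 + t^3)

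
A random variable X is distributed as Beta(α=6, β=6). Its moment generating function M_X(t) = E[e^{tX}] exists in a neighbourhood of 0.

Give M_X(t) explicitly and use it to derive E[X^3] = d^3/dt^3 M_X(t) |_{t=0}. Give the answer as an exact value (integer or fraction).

E[X^3] = M^(3)(0) = 2/13

M_X(t) = ₁F₁(6; 12; t)
M^(3)(t) = 2*₁F₁(9; 15; t)/13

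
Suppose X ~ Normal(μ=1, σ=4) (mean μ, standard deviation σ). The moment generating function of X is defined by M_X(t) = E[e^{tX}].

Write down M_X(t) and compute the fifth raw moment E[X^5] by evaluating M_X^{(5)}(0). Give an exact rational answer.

M_X(t) = e^(8*t^2 + t)
dM/dt = 16*t*e^(t)*e^(8*t^2) + e^(t)*e^(8*t^2)
d^2M/dt^2 = 256*t^2*e^(t)*e^(8*t^2) + 32*t*e^(t)*e^(8*t^2) + 17*e^(t)*e^(8*t^2)
d^3M/dt^3 = 4096*t^3*e^(t)*e^(8*t^2) + 768*t^2*e^(t)*e^(8*t^2) + 816*t*e^(t)*e^(8*t^2) + 49*e^(t)*e^(8*t^2)
d^4M/dt^4 = 65536*t^4*e^(t)*e^(8*t^2) + 16384*t^3*e^(t)*e^(8*t^2) + 26112*t^2*e^(t)*e^(8*t^2) + 3136*t*e^(t)*e^(8*t^2) + 865*e^(t)*e^(8*t^2)

E[X^5] = d^5M/dt^5 |_{t=0} = 4001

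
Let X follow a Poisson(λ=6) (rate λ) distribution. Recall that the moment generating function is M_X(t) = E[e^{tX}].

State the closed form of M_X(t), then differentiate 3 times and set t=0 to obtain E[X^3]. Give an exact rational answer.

E[X^3] = M^(3)(0) = 330

M_X(t) = e^(6*e^(t) - 6)
M^(3)(t) = (216*e^(3*t)*e^(6*e^(t)) + 108*e^(2*t)*e^(6*e^(t)) + 6*e^(t)*e^(6*e^(t)))*e^(-6)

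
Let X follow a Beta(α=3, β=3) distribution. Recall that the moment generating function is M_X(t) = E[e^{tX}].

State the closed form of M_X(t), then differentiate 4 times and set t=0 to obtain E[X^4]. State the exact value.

M_X(t) = ₁F₁(3; 6; t)
D^4[M](t) = 5*₁F₁(7; 10; t)/42

E[X^4] = D^4[M](0) = 5/42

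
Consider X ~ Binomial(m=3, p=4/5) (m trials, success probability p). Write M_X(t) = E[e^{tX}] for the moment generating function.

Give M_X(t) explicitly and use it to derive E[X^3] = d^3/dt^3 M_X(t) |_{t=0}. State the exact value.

E[X^3] = D^3[M](0) = 2124/125

M_X(t) = (4*e^(t)/5 + 1/5)^3
D^3[M](t) = 1728*e^(3*t)/125 + 384*e^(2*t)/125 + 12*e^(t)/125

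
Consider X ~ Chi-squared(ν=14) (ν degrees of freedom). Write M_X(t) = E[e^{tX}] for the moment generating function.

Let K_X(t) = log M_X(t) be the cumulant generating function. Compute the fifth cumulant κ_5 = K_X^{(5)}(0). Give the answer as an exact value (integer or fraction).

κ_5 = d^5K/dt^5 |_{t=0} = 5376

M_X(t) = (1 - 2*t)^(-7)
K_X(t) = log M_X(t) = -7*log(1 - 2*t)
dK/dt = -14/(2*t - 1)
d^2K/dt^2 = 28/(4*t^2 - 4*t + 1)
d^3K/dt^3 = -112/(8*t^3 - 12*t^2 + 6*t - 1)
d^4K/dt^4 = 672/(16*t^4 - 32*t^3 + 24*t^2 - 8*t + 1)
d^5K/dt^5 = -5376/(32*t^5 - 80*t^4 + 80*t^3 - 40*t^2 + 10*t - 1)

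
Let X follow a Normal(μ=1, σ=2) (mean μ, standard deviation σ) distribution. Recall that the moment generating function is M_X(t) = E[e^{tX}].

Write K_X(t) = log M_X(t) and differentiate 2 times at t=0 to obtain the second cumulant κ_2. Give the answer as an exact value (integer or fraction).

κ_2 = K^(2)(0) = 4

M_X(t) = e^(2*t^2 + t)
K_X(t) = log M_X(t) = 2*t^2 + t
K^(2)(t) = 4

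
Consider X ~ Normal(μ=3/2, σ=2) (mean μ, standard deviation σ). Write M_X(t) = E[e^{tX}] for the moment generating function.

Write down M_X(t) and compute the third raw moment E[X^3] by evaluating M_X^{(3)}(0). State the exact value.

E[X^3] = M^(3)(0) = 171/8

M_X(t) = e^(2*t^2 + 3*t/2)
M^(3)(t) = 64*t^3*e^(3*t/2)*e^(2*t^2) + 72*t^2*e^(3*t/2)*e^(2*t^2) + 75*t*e^(3*t/2)*e^(2*t^2) + 171*e^(3*t/2)*e^(2*t^2)/8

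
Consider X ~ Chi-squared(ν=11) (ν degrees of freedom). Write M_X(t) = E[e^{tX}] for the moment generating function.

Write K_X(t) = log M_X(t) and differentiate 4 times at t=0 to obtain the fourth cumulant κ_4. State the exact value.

κ_4 = d^4K/dt^4 |_{t=0} = 528

M_X(t) = (1 - 2*t)^(-11/2)
K_X(t) = log M_X(t) = -11*log(1 - 2*t)/2
dK/dt = -11/(2*t - 1)
d^2K/dt^2 = 22/(4*t^2 - 4*t + 1)
d^3K/dt^3 = -88/(8*t^3 - 12*t^2 + 6*t - 1)
d^4K/dt^4 = 528/(16*t^4 - 32*t^3 + 24*t^2 - 8*t + 1)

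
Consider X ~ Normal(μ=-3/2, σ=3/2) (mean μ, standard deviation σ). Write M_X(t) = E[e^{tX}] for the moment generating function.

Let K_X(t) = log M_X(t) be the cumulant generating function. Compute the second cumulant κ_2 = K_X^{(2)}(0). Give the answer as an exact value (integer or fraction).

κ_2 = d^2K/dt^2 |_{t=0} = 9/4

M_X(t) = e^(9*t^2/8 - 3*t/2)
K_X(t) = log M_X(t) = 9*t^2/8 - 3*t/2
dK/dt = 9*t/4 - 3/2
d^2K/dt^2 = 9/4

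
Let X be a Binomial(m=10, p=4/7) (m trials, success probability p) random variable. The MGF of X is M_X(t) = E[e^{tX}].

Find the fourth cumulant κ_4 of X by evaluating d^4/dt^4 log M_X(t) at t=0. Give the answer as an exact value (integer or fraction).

M_X(t) = (4*e^(t)/7 + 3/7)^10
K_X(t) = log M_X(t) = 10*log(4*e^(t)/7 + 3/7)
K^(4)(t) = (1920*e^(3*t) - 5760*e^(2*t) + 1080*e^(t))/(256*e^(4*t) + 768*e^(3*t) + 864*e^(2*t) + 432*e^(t) + 81)

κ_4 = K^(4)(0) = -2760/2401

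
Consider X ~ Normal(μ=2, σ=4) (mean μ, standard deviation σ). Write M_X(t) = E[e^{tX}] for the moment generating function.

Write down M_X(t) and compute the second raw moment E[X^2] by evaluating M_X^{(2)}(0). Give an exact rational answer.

M_X(t) = e^(8*t^2 + 2*t)
M′(t) = 16*t*e^(2*t)*e^(8*t^2) + 2*e^(2*t)*e^(8*t^2)
M′′(t) = 256*t^2*e^(2*t)*e^(8*t^2) + 64*t*e^(2*t)*e^(8*t^2) + 20*e^(2*t)*e^(8*t^2)

E[X^2] = M′′(0) = 20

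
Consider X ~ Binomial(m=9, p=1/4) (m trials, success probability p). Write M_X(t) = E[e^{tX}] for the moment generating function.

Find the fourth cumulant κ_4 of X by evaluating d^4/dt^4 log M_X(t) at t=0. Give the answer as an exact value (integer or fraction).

M_X(t) = (e^(t)/4 + 3/4)^9
K_X(t) = log M_X(t) = 9*log(e^(t)/4 + 3/4)
K′(t) = 9*e^(t)/(e^(t) + 3)
K′′(t) = 27*e^(t)/(e^(2*t) + 6*e^(t) + 9)
K′′′(t) = (-27*e^(2*t) + 81*e^(t))/(e^(3*t) + 9*e^(2*t) + 27*e^(t) + 27)
K′′′′(t) = (27*e^(3*t) - 324*e^(2*t) + 243*e^(t))/(e^(4*t) + 12*e^(3*t) + 54*e^(2*t) + 108*e^(t) + 81)

κ_4 = K′′′′(0) = -27/128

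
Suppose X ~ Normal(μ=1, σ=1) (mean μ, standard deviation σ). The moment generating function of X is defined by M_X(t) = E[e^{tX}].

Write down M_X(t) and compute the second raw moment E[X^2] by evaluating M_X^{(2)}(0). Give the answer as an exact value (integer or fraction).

M_X(t) = e^(t^2/2 + t)
M′(t) = t*e^(t)*e^(t^2/2) + e^(t)*e^(t^2/2)
M′′(t) = t^2*e^(t)*e^(t^2/2) + 2*t*e^(t)*e^(t^2/2) + 2*e^(t)*e^(t^2/2)

E[X^2] = M′′(0) = 2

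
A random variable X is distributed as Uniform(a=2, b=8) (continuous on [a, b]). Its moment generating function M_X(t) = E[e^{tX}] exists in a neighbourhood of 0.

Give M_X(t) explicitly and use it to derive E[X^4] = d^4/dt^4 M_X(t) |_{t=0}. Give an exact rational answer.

M_X(t) = (e^(8*t) - e^(2*t))/(6*t)
dM/dt = (8*t*e^(8*t) - 2*t*e^(2*t) - e^(8*t) + e^(2*t))/(6*t^2)
d^2M/dt^2 = (32*t^2*e^(8*t) - 2*t^2*e^(2*t) - 8*t*e^(8*t) + 2*t*e^(2*t) + e^(8*t) - e^(2*t))/(3*t^3)
d^3M/dt^3 = (256*t^3*e^(8*t) - 4*t^3*e^(2*t) - 96*t^2*e^(8*t) + 6*t^2*e^(2*t) + 24*t*e^(8*t) - 6*t*e^(2*t) - 3*e^(8*t) + 3*e^(2*t))/(3*t^4)

E[X^4] = d^4M/dt^4 |_{t=0} = 5456/5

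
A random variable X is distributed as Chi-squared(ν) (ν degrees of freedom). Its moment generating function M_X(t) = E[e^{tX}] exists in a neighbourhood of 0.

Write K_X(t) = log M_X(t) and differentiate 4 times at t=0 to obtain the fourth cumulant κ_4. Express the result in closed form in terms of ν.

κ_4 = d^4K/dt^4 |_{t=0} = 48*ν

M_X(t) = (1 - 2*t)^(-ν/2)
K_X(t) = log M_X(t) = -ν*log(1 - 2*t)/2
dK/dt = -ν/(2*t - 1)
d^2K/dt^2 = 2*ν/(4*t^2 - 4*t + 1)
d^3K/dt^3 = -8*ν/(8*t^3 - 12*t^2 + 6*t - 1)
d^4K/dt^4 = 48*ν/(16*t^4 - 32*t^3 + 24*t^2 - 8*t + 1)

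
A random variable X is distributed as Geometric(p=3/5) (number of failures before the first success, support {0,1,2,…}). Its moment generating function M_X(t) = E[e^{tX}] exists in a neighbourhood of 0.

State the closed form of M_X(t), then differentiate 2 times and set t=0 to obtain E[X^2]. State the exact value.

E[X^2] = d^2M/dt^2 |_{t=0} = 14/9

M_X(t) = 3/(5*(1 - 2*e^(t)/5))
dM/dt = 6*e^(t)/(4*e^(2*t) - 20*e^(t) + 25)
d^2M/dt^2 = (-12*e^(2*t) - 30*e^(t))/(8*e^(3*t) - 60*e^(2*t) + 150*e^(t) - 125)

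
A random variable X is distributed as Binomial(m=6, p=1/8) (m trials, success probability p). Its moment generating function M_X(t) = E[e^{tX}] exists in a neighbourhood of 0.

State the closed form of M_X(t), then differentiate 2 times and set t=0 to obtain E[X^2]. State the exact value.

E[X^2] = M^(2)(0) = 39/32

M_X(t) = (e^(t)/8 + 7/8)^6
M^(2)(t) = 9*e^(6*t)/65536 + 525*e^(5*t)/131072 + 735*e^(4*t)/16384 + 15435*e^(3*t)/65536 + 36015*e^(2*t)/65536 + 50421*e^(t)/131072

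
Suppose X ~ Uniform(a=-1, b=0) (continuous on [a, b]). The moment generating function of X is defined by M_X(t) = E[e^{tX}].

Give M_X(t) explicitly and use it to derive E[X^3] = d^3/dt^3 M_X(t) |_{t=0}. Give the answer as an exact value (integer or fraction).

M_X(t) = (1 - e^(-t))/t
M′(t) = (t - e^(t) + 1)*e^(-t)/t^2
M′′(t) = (-t^2 - 2*t + 2*e^(t) - 2)*e^(-t)/t^3
M′′′(t) = (t^3 + 3*t^2 + 6*t - 6*e^(t) + 6)*e^(-t)/t^4

E[X^3] = M′′′(0) = -1/4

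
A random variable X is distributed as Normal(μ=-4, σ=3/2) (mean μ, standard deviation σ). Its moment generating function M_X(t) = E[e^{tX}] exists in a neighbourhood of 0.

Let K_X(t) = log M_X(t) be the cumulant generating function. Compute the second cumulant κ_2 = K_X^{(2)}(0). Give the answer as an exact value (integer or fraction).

κ_2 = K′′(0) = 9/4

M_X(t) = e^(9*t^2/8 - 4*t)
K_X(t) = log M_X(t) = 9*t^2/8 - 4*t
K′(t) = 9*t/4 - 4
K′′(t) = 9/4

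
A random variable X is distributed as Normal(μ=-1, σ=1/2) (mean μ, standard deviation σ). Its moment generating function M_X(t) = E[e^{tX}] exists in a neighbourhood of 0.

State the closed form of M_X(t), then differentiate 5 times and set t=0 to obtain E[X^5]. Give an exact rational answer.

E[X^5] = M′′′′′(0) = -71/16

M_X(t) = e^(t^2/8 - t)
M′(t) = t*e^(-t)*e^(t^2/8)/4 - e^(-t)*e^(t^2/8)
M′′(t) = (t^2*e^(t^2/8) - 8*t*e^(t^2/8) + 20*e^(t^2/8))*e^(-t)/16
M′′′(t) = (t^3*e^(t^2/8) - 12*t^2*e^(t^2/8) + 60*t*e^(t^2/8) - 112*e^(t^2/8))*e^(-t)/64
M′′′′(t) = (t^4*e^(t^2/8) - 16*t^3*e^(t^2/8) + 120*t^2*e^(t^2/8) - 448*t*e^(t^2/8) + 688*e^(t^2/8))*e^(-t)/256
M′′′′′(t) = (t^5*e^(t^2/8) - 20*t^4*e^(t^2/8) + 200*t^3*e^(t^2/8) - 1120*t^2*e^(t^2/8) + 3440*t*e^(t^2/8) - 4544*e^(t^2/8))*e^(-t)/1024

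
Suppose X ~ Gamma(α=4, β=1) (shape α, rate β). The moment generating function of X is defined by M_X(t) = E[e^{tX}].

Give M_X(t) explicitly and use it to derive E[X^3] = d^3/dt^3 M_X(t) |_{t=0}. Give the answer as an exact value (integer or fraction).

E[X^3] = d^3M/dt^3 |_{t=0} = 120

M_X(t) = (1 - t)^(-4)
dM/dt = -4/(t^5 - 5*t^4 + 10*t^3 - 10*t^2 + 5*t - 1)
d^2M/dt^2 = 20/(t^6 - 6*t^5 + 15*t^4 - 20*t^3 + 15*t^2 - 6*t + 1)
d^3M/dt^3 = -120/(t^7 - 7*t^6 + 21*t^5 - 35*t^4 + 35*t^3 - 21*t^2 + 7*t - 1)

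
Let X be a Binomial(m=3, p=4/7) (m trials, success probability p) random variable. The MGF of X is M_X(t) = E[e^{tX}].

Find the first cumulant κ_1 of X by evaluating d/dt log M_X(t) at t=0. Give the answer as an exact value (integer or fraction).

M_X(t) = (4*e^(t)/7 + 3/7)^3
K_X(t) = log M_X(t) = 3*log(4*e^(t)/7 + 3/7)
dK/dt = 12*e^(t)/(4*e^(t) + 3)

κ_1 = dK/dt |_{t=0} = 12/7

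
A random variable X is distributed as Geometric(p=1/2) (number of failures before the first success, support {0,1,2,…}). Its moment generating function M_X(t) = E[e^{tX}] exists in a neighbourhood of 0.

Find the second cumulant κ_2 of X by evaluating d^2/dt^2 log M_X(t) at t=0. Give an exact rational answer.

M_X(t) = 1/(2*(1 - e^(t)/2))
K_X(t) = log M_X(t) = -log(1 - e^(t)/2) - log(2)
K′(t) = -e^(t)/(e^(t) - 2)
K′′(t) = 2*e^(t)/(e^(2*t) - 4*e^(t) + 4)

κ_2 = K′′(0) = 2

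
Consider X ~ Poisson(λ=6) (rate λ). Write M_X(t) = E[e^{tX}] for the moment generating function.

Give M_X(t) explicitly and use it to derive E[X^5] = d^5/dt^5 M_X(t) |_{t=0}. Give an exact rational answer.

M_X(t) = e^(6*e^(t) - 6)
D^5[M](t) = (7776*e^(5*t)*e^(6*e^(t)) + 12960*e^(4*t)*e^(6*e^(t)) + 5400*e^(3*t)*e^(6*e^(t)) + 540*e^(2*t)*e^(6*e^(t)) + 6*e^(t)*e^(6*e^(t)))*e^(-6)

E[X^5] = D^5[M](0) = 26682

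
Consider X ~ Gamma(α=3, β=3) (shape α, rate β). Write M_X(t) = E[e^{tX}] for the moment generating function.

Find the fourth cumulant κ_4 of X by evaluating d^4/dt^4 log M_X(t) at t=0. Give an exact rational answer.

κ_4 = K^(4)(0) = 2/9

M_X(t) = 27/(3 - t)^3
K_X(t) = log M_X(t) = -3*log(3 - t) + 3*log(3)
K^(4)(t) = 18/(t^4 - 12*t^3 + 54*t^2 - 108*t + 81)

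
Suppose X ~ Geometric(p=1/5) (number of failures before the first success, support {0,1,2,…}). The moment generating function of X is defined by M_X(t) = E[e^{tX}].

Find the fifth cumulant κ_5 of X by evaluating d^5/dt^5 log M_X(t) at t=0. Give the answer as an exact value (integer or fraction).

M_X(t) = 1/(5*(1 - 4*e^(t)/5))
K_X(t) = log M_X(t) = -log(1 - 4*e^(t)/5) - log(5)
K^(5)(t) = (-1280*e^(4*t) - 17600*e^(3*t) - 22000*e^(2*t) - 2500*e^(t))/(1024*e^(5*t) - 6400*e^(4*t) + 16000*e^(3*t) - 20000*e^(2*t) + 12500*e^(t) - 3125)

κ_5 = K^(5)(0) = 43380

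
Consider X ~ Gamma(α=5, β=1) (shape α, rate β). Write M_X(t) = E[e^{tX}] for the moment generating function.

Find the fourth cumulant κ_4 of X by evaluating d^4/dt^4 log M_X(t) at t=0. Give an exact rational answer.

κ_4 = K^(4)(0) = 30

M_X(t) = (1 - t)^(-5)
K_X(t) = log M_X(t) = -5*log(1 - t)
K^(4)(t) = 30/(t^4 - 4*t^3 + 6*t^2 - 4*t + 1)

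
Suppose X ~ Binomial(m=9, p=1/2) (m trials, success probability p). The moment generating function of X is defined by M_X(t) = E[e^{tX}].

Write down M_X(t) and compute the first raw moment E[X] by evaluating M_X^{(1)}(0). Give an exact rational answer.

M_X(t) = (e^(t)/2 + 1/2)^9
M^(1)(t) = 9*e^(9*t)/512 + 9*e^(8*t)/64 + 63*e^(7*t)/128 + 63*e^(6*t)/64 + 315*e^(5*t)/256 + 63*e^(4*t)/64 + 63*e^(3*t)/128 + 9*e^(2*t)/64 + 9*e^(t)/512

E[X] = M^(1)(0) = 9/2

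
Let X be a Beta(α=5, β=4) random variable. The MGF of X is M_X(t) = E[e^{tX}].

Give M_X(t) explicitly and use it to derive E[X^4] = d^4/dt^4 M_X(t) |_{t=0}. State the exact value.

E[X^4] = M^(4)(0) = 14/99

M_X(t) = ₁F₁(5; 9; t)
M^(4)(t) = 14*₁F₁(9; 13; t)/99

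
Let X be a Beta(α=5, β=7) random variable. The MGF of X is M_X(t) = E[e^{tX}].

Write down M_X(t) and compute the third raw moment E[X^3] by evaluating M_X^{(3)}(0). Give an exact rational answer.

M_X(t) = ₁F₁(5; 12; t)
dM/dt = 5*₁F₁(6; 13; t)/12
d^2M/dt^2 = 5*₁F₁(7; 14; t)/26
d^3M/dt^3 = 5*₁F₁(8; 15; t)/52

E[X^3] = d^3M/dt^3 |_{t=0} = 5/52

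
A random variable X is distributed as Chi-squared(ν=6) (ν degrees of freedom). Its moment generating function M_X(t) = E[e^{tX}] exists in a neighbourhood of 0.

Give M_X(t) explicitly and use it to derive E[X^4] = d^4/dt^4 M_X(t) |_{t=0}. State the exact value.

M_X(t) = (1 - 2*t)^(-3)
M^(4)(t) = -5760/(128*t^7 - 448*t^6 + 672*t^5 - 560*t^4 + 280*t^3 - 84*t^2 + 14*t - 1)

E[X^4] = M^(4)(0) = 5760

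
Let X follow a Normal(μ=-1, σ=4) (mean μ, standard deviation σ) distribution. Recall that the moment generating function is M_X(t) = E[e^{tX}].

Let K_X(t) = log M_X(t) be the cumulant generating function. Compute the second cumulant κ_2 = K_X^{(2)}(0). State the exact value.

κ_2 = D^2[K](0) = 16

M_X(t) = e^(8*t^2 - t)
K_X(t) = log M_X(t) = 8*t^2 - t
D^2[K](t) = 16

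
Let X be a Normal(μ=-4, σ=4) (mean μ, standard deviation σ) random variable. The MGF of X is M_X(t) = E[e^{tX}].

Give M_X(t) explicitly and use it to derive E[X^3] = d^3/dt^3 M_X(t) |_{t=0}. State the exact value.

E[X^3] = M′′′(0) = -256

M_X(t) = e^(8*t^2 - 4*t)
M′(t) = 16*t*e^(-4*t)*e^(8*t^2) - 4*e^(-4*t)*e^(8*t^2)
M′′(t) = (256*t^2*e^(8*t^2) - 128*t*e^(8*t^2) + 32*e^(8*t^2))*e^(-4*t)
M′′′(t) = (4096*t^3*e^(8*t^2) - 3072*t^2*e^(8*t^2) + 1536*t*e^(8*t^2) - 256*e^(8*t^2))*e^(-4*t)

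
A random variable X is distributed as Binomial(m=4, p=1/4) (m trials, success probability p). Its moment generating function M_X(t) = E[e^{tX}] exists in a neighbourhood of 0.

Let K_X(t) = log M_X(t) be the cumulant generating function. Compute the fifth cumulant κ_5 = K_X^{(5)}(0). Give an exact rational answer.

M_X(t) = (e^(t)/4 + 3/4)^4
K_X(t) = log M_X(t) = 4*log(e^(t)/4 + 3/4)
K′(t) = 4*e^(t)/(e^(t) + 3)
K′′(t) = 12*e^(t)/(e^(2*t) + 6*e^(t) + 9)
K′′′(t) = (-12*e^(2*t) + 36*e^(t))/(e^(3*t) + 9*e^(2*t) + 27*e^(t) + 27)
K′′′′(t) = (12*e^(3*t) - 144*e^(2*t) + 108*e^(t))/(e^(4*t) + 12*e^(3*t) + 54*e^(2*t) + 108*e^(t) + 81)
K′′′′′(t) = (-12*e^(4*t) + 396*e^(3*t) - 1188*e^(2*t) + 324*e^(t))/(e^(5*t) + 15*e^(4*t) + 90*e^(3*t) + 270*e^(2*t) + 405*e^(t) + 243)

κ_5 = K′′′′′(0) = -15/32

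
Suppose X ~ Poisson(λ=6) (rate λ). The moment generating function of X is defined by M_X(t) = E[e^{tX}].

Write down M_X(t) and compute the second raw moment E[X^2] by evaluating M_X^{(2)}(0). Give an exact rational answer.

M_X(t) = e^(6*e^(t) - 6)
M′(t) = 6*e^(-6)*e^(t)*e^(6*e^(t))
M′′(t) = (36*e^(2*t)*e^(6*e^(t)) + 6*e^(t)*e^(6*e^(t)))*e^(-6)

E[X^2] = M′′(0) = 42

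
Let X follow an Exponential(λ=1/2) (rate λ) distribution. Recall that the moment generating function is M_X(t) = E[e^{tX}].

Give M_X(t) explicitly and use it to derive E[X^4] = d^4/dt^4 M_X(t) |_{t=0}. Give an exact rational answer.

M_X(t) = 1/(2*(1/2 - t))
dM/dt = 2/(4*t^2 - 4*t + 1)
d^2M/dt^2 = -8/(8*t^3 - 12*t^2 + 6*t - 1)
d^3M/dt^3 = 48/(16*t^4 - 32*t^3 + 24*t^2 - 8*t + 1)
d^4M/dt^4 = -384/(32*t^5 - 80*t^4 + 80*t^3 - 40*t^2 + 10*t - 1)

E[X^4] = d^4M/dt^4 |_{t=0} = 384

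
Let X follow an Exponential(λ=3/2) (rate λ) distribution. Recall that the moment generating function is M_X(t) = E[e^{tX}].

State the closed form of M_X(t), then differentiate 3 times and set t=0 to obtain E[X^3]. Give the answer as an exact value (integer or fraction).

E[X^3] = D^3[M](0) = 16/9

M_X(t) = 3/(2*(3/2 - t))
D^3[M](t) = 144/(16*t^4 - 96*t^3 + 216*t^2 - 216*t + 81)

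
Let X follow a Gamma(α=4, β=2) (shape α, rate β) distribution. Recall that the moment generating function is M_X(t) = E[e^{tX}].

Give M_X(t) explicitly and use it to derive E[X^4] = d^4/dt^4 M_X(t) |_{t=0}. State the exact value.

E[X^4] = D^4[M](0) = 105/2

M_X(t) = 16/(2 - t)^4
D^4[M](t) = 13440/(t^8 - 16*t^7 + 112*t^6 - 448*t^5 + 1120*t^4 - 1792*t^3 + 1792*t^2 - 1024*t + 256)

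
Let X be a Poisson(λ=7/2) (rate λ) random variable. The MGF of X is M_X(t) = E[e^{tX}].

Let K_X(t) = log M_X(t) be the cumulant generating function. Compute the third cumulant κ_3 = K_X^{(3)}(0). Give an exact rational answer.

M_X(t) = e^(7*e^(t)/2 - 7/2)
K_X(t) = log M_X(t) = 7*e^(t)/2 - 7/2
dK/dt = 7*e^(t)/2
d^2K/dt^2 = 7*e^(t)/2
d^3K/dt^3 = 7*e^(t)/2

κ_3 = d^3K/dt^3 |_{t=0} = 7/2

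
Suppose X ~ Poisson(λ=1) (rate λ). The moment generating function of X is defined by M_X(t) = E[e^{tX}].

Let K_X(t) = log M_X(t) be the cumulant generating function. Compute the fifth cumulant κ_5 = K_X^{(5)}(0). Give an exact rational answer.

M_X(t) = e^(e^(t) - 1)
K_X(t) = log M_X(t) = e^(t) - 1
K′(t) = e^(t)
K′′(t) = e^(t)
K′′′(t) = e^(t)
K′′′′(t) = e^(t)
K′′′′′(t) = e^(t)

κ_5 = K′′′′′(0) = 1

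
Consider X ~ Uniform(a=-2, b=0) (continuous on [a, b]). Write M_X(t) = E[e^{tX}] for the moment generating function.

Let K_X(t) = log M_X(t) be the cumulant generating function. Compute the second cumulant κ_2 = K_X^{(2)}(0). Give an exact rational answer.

M_X(t) = (1 - e^(-2*t))/(2*t)
K_X(t) = log M_X(t) = -log(t) + log(1 - e^(-2*t)) - log(2)
K^(2)(t) = (-4*t^2*e^(2*t) + e^(4*t) - 2*e^(2*t) + 1)/(t^2*e^(4*t) - 2*t^2*e^(2*t) + t^2)

κ_2 = K^(2)(0) = 1/3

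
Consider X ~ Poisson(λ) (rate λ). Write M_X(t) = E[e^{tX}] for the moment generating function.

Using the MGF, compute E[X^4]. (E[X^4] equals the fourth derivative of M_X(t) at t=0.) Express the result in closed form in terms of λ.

E[X^4] = M′′′′(0) = λ*(λ^3 + 6*λ^2 + 7*λ + 1)

M_X(t) = e^(λ*(e^(t) - 1))
M′(t) = λ*e^(-λ)*e^(t)*e^(λ*e^(t))
M′′(t) = (λ^2*e^(2*t)*e^(λ*e^(t)) + λ*e^(t)*e^(λ*e^(t)))*e^(-λ)
M′′′(t) = (λ^3*e^(3*t)*e^(λ*e^(t)) + 3*λ^2*e^(2*t)*e^(λ*e^(t)) + λ*e^(t)*e^(λ*e^(t)))*e^(-λ)
M′′′′(t) = (λ^4*e^(4*t)*e^(λ*e^(t)) + 6*λ^3*e^(3*t)*e^(λ*e^(t)) + 7*λ^2*e^(2*t)*e^(λ*e^(t)) + λ*e^(t)*e^(λ*e^(t)))*e^(-λ)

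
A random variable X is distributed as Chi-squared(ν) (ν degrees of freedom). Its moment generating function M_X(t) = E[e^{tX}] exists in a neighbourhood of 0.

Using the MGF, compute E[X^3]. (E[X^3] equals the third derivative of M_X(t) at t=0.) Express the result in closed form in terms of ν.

E[X^3] = D^3[M](0) = ν*(ν^2 + 6*ν + 8)

M_X(t) = (1 - 2*t)^(-ν/2)
D^3[M](t) = (-ν^3 - 6*ν^2 - 8*ν)/(8*t^3*(1 - 2*t)^(ν/2) - 12*t^2*(1 - 2*t)^(ν/2) + 6*t*(1 - 2*t)^(ν/2) - (1 - 2*t)^(ν/2))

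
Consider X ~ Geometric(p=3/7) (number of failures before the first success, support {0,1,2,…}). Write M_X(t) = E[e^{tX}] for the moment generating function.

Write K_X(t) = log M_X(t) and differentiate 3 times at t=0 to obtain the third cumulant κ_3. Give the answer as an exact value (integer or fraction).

M_X(t) = 3/(7*(1 - 4*e^(t)/7))
K_X(t) = log M_X(t) = -log(1 - 4*e^(t)/7) - log(7) + log(3)
dK/dt = -4*e^(t)/(4*e^(t) - 7)
d^2K/dt^2 = 28*e^(t)/(16*e^(2*t) - 56*e^(t) + 49)
d^3K/dt^3 = (-112*e^(2*t) - 196*e^(t))/(64*e^(3*t) - 336*e^(2*t) + 588*e^(t) - 343)

κ_3 = d^3K/dt^3 |_{t=0} = 308/27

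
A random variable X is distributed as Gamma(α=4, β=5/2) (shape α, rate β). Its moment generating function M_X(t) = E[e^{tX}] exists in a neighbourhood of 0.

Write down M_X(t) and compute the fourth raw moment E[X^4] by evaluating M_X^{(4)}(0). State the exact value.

E[X^4] = M′′′′(0) = 2688/125

M_X(t) = 625/(16*(5/2 - t)^4)
M′(t) = -5000/(32*t^5 - 400*t^4 + 2000*t^3 - 5000*t^2 + 6250*t - 3125)
M′′(t) = 50000/(64*t^6 - 960*t^5 + 6000*t^4 - 20000*t^3 + 37500*t^2 - 37500*t + 15625)
M′′′(t) = -600000/(128*t^7 - 2240*t^6 + 16800*t^5 - 70000*t^4 + 175000*t^3 - 262500*t^2 + 218750*t - 78125)
M′′′′(t) = 8400000/(256*t^8 - 5120*t^7 + 44800*t^6 - 224000*t^5 + 700000*t^4 - 1400000*t^3 + 1750000*t^2 - 1250000*t + 390625)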